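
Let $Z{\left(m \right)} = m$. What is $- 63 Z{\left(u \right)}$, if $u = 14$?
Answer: $-882$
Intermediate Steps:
$- 63 Z{\left(u \right)} = \left(-63\right) 14 = -882$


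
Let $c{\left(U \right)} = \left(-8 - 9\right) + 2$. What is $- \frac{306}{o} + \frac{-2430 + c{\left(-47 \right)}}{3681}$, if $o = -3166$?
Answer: $- \frac{1102414}{1942341} \approx -0.56757$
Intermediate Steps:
$c{\left(U \right)} = -15$ ($c{\left(U \right)} = -17 + 2 = -15$)
$- \frac{306}{o} + \frac{-2430 + c{\left(-47 \right)}}{3681} = - \frac{306}{-3166} + \frac{-2430 - 15}{3681} = \left(-306\right) \left(- \frac{1}{3166}\right) - \frac{815}{1227} = \frac{153}{1583} - \frac{815}{1227} = - \frac{1102414}{1942341}$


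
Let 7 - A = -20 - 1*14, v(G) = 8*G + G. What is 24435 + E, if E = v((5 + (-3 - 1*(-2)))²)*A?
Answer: 30339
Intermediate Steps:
v(G) = 9*G
A = 41 (A = 7 - (-20 - 1*14) = 7 - (-20 - 14) = 7 - 1*(-34) = 7 + 34 = 41)
E = 5904 (E = (9*(5 + (-3 - 1*(-2)))²)*41 = (9*(5 + (-3 + 2))²)*41 = (9*(5 - 1)²)*41 = (9*4²)*41 = (9*16)*41 = 144*41 = 5904)
24435 + E = 24435 + 5904 = 30339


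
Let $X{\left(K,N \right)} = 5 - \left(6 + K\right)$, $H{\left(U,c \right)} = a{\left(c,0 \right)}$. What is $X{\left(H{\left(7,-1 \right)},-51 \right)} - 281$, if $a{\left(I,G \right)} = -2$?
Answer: $-280$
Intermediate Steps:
$H{\left(U,c \right)} = -2$
$X{\left(K,N \right)} = -1 - K$ ($X{\left(K,N \right)} = 5 - \left(6 + K\right) = -1 - K$)
$X{\left(H{\left(7,-1 \right)},-51 \right)} - 281 = \left(-1 - -2\right) - 281 = \left(-1 + 2\right) - 281 = 1 - 281 = -280$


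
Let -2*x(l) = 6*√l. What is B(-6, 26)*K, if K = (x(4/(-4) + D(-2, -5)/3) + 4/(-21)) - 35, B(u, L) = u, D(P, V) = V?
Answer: 1478/7 + 12*I*√6 ≈ 211.14 + 29.394*I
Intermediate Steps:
x(l) = -3*√l
K = -739/21 - 2*I*√6 (K = (-3*√(4/(-4) - 5/3) + 4/(-21)) - 35 = (-3*√(4*(-¼) - 5*⅓) + 4*(-1/21)) - 35 = (-3*√(-1 - 5/3) - 4/21) - 35 = (-2*I*√6 - 4/21) - 35 = (-4/21 - 2*I*√6) - 35 = -739/21 - 2*I*√6 ≈ -35.19 - 4.899*I)
B(-6, 26)*K = -6*(-739/21 - 2*I*√6) = 1478/7 + 12*I*√6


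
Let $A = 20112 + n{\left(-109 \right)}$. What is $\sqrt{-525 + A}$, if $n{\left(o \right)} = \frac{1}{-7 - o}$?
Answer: $\frac{5 \sqrt{8151330}}{102} \approx 139.95$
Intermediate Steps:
$A = \frac{2051425}{102}$ ($A = 20112 - \frac{1}{7 - 109} = 20112 - \frac{1}{-102} = 20112 - - \frac{1}{102} = 20112 + \frac{1}{102} = \frac{2051425}{102} \approx 20112.0$)
$\sqrt{-525 + A} = \sqrt{-525 + \frac{2051425}{102}} = \sqrt{\frac{1997875}{102}} = \frac{5 \sqrt{8151330}}{102}$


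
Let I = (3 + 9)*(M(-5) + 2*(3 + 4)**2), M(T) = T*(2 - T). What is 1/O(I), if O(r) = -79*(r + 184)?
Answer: -1/74260 ≈ -1.3466e-5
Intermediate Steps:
I = 756 (I = (3 + 9)*(-5*(2 - 1*(-5)) + 2*(3 + 4)**2) = 12*(-5*(2 + 5) + 2*7**2) = 12*(-5*7 + 2*49) = 12*(-35 + 98) = 12*63 = 756)
O(r) = -14536 - 79*r (O(r) = -79*(184 + r) = -14536 - 79*r)
1/O(I) = 1/(-14536 - 79*756) = 1/(-14536 - 59724) = 1/(-74260) = -1/74260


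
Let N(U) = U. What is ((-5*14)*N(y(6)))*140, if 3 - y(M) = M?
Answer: 29400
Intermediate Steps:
y(M) = 3 - M
((-5*14)*N(y(6)))*140 = ((-5*14)*(3 - 1*6))*140 = -70*(3 - 6)*140 = -70*(-3)*140 = 210*140 = 29400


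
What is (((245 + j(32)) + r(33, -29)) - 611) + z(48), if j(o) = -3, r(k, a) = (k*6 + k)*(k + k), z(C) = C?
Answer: 14925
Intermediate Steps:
r(k, a) = 14*k**2 (r(k, a) = (6*k + k)*(2*k) = (7*k)*(2*k) = 14*k**2)
(((245 + j(32)) + r(33, -29)) - 611) + z(48) = (((245 - 3) + 14*33**2) - 611) + 48 = ((242 + 14*1089) - 611) + 48 = ((242 + 15246) - 611) + 48 = (15488 - 611) + 48 = 14877 + 48 = 14925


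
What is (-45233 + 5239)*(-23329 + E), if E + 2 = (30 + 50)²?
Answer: 677138414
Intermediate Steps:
E = 6398 (E = -2 + (30 + 50)² = -2 + 80² = -2 + 6400 = 6398)
(-45233 + 5239)*(-23329 + E) = (-45233 + 5239)*(-23329 + 6398) = -39994*(-16931) = 677138414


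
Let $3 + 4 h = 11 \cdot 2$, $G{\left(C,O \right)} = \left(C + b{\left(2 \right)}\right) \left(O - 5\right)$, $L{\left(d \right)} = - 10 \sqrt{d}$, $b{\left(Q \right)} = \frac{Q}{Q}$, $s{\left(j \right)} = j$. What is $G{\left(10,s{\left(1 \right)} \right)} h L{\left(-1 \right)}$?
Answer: $2090 i \approx 2090.0 i$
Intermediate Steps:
$b{\left(Q \right)} = 1$
$G{\left(C,O \right)} = \left(1 + C\right) \left(-5 + O\right)$ ($G{\left(C,O \right)} = \left(C + 1\right) \left(O - 5\right) = \left(1 + C\right) \left(-5 + O\right)$)
$h = \frac{19}{4}$ ($h = - \frac{3}{4} + \frac{11 \cdot 2}{4} = - \frac{3}{4} + \frac{1}{4} \cdot 22 = - \frac{3}{4} + \frac{11}{2} = \frac{19}{4} \approx 4.75$)
$G{\left(10,s{\left(1 \right)} \right)} h L{\left(-1 \right)} = \left(-5 + 1 - 50 + 10 \cdot 1\right) \frac{19}{4} \left(- 10 \sqrt{-1}\right) = \left(-5 + 1 - 50 + 10\right) \frac{19}{4} \left(- 10 i\right) = \left(-44\right) \frac{19}{4} \left(- 10 i\right) = - 209 \left(- 10 i\right) = 2090 i$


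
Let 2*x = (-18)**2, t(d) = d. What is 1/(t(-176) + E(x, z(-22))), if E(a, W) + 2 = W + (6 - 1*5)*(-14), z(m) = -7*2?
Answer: -1/206 ≈ -0.0048544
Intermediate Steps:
x = 162 (x = (1/2)*(-18)**2 = (1/2)*324 = 162)
z(m) = -14
E(a, W) = -16 + W (E(a, W) = -2 + (W + (6 - 1*5)*(-14)) = -2 + (W + (6 - 5)*(-14)) = -2 + (W + 1*(-14)) = -2 + (W - 14) = -2 + (-14 + W) = -16 + W)
1/(t(-176) + E(x, z(-22))) = 1/(-176 + (-16 - 14)) = 1/(-176 - 30) = 1/(-206) = -1/206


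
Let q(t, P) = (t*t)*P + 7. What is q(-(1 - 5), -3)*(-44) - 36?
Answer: 1768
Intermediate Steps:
q(t, P) = 7 + P*t² (q(t, P) = t²*P + 7 = P*t² + 7 = 7 + P*t²)
q(-(1 - 5), -3)*(-44) - 36 = (7 - 3*(1 - 5)²)*(-44) - 36 = (7 - 3*(-1*(-4))²)*(-44) - 36 = (7 - 3*4²)*(-44) - 36 = (7 - 3*16)*(-44) - 36 = (7 - 48)*(-44) - 36 = -41*(-44) - 36 = 1804 - 36 = 1768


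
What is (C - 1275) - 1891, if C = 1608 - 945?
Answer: -2503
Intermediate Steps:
C = 663
(C - 1275) - 1891 = (663 - 1275) - 1891 = -612 - 1891 = -2503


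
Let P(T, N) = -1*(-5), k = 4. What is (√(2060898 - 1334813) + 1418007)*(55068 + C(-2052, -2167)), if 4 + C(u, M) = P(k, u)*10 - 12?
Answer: 78135021714 + 55102*√726085 ≈ 7.8182e+10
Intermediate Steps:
P(T, N) = 5
C(u, M) = 34 (C(u, M) = -4 + (5*10 - 12) = -4 + (50 - 12) = -4 + 38 = 34)
(√(2060898 - 1334813) + 1418007)*(55068 + C(-2052, -2167)) = (√(2060898 - 1334813) + 1418007)*(55068 + 34) = (√726085 + 1418007)*55102 = (1418007 + √726085)*55102 = 78135021714 + 55102*√726085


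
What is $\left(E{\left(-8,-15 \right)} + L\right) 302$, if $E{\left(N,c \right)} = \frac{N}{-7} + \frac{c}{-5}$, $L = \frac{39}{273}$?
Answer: $\frac{9060}{7} \approx 1294.3$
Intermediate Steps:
$L = \frac{1}{7}$ ($L = 39 \cdot \frac{1}{273} = \frac{1}{7} \approx 0.14286$)
$E{\left(N,c \right)} = - \frac{c}{5} - \frac{N}{7}$ ($E{\left(N,c \right)} = N \left(- \frac{1}{7}\right) + c \left(- \frac{1}{5}\right) = - \frac{N}{7} - \frac{c}{5} = - \frac{c}{5} - \frac{N}{7}$)
$\left(E{\left(-8,-15 \right)} + L\right) 302 = \left(\left(\left(- \frac{1}{5}\right) \left(-15\right) - - \frac{8}{7}\right) + \frac{1}{7}\right) 302 = \left(\left(3 + \frac{8}{7}\right) + \frac{1}{7}\right) 302 = \left(\frac{29}{7} + \frac{1}{7}\right) 302 = \frac{30}{7} \cdot 302 = \frac{9060}{7}$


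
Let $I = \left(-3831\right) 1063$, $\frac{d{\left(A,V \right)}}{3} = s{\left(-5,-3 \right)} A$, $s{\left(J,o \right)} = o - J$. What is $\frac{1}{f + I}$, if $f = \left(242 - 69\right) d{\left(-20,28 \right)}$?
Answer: $- \frac{1}{4093113} \approx -2.4431 \cdot 10^{-7}$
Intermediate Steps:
$d{\left(A,V \right)} = 6 A$ ($d{\left(A,V \right)} = 3 \left(-3 - -5\right) A = 3 \left(-3 + 5\right) A = 3 \cdot 2 A = 6 A$)
$I = -4072353$
$f = -20760$ ($f = \left(242 - 69\right) 6 \left(-20\right) = 173 \left(-120\right) = -20760$)
$\frac{1}{f + I} = \frac{1}{-20760 - 4072353} = \frac{1}{-4093113} = - \frac{1}{4093113}$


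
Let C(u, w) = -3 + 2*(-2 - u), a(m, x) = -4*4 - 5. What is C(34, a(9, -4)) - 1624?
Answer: -1699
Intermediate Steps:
a(m, x) = -21 (a(m, x) = -16 - 5 = -21)
C(u, w) = -7 - 2*u (C(u, w) = -3 + (-4 - 2*u) = -7 - 2*u)
C(34, a(9, -4)) - 1624 = (-7 - 2*34) - 1624 = (-7 - 68) - 1624 = -75 - 1624 = -1699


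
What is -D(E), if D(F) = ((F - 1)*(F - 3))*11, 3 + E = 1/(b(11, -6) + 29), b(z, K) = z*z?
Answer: -5923511/22500 ≈ -263.27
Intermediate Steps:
b(z, K) = z²
E = -449/150 (E = -3 + 1/(11² + 29) = -3 + 1/(121 + 29) = -3 + 1/150 = -449/150 ≈ -2.9933)
D(F) = 11*(-1 + F)*(-3 + F) (D(F) = ((-1 + F)*(-3 + F))*11 = 11*(-1 + F)*(-3 + F))
-D(E) = -(33 - 44*(-449/150) + 11*(-449/150)²) = -(33 + 9878/75 + 11*(201601/22500)) = -(33 + 9878/75 + 2217611/22500) = -1*5923511/22500 = -5923511/22500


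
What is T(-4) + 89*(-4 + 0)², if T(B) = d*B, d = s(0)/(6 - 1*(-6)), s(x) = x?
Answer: 1424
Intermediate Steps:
d = 0 (d = 0/(6 - 1*(-6)) = 0/(6 + 6) = 0/12 = 0*(1/12) = 0)
T(B) = 0 (T(B) = 0*B = 0)
T(-4) + 89*(-4 + 0)² = 0 + 89*(-4 + 0)² = 0 + 89*(-4)² = 0 + 89*16 = 0 + 1424 = 1424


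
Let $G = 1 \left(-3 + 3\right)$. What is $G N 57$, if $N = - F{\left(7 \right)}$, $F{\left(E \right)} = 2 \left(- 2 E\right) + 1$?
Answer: $0$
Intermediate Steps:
$F{\left(E \right)} = 1 - 4 E$ ($F{\left(E \right)} = - 4 E + 1 = 1 - 4 E$)
$G = 0$ ($G = 1 \cdot 0 = 0$)
$N = 27$ ($N = - (1 - 28) = \left(-1\right) \left(-27\right) = 27$)
$G N 57 = 0 \cdot 27 \cdot 57 = 0 \cdot 57 = 0$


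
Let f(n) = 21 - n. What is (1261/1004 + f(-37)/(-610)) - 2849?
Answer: -872065291/306220 ≈ -2847.8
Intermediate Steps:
(1261/1004 + f(-37)/(-610)) - 2849 = (1261/1004 + (21 - 1*(-37))/(-610)) - 2849 = (1261*(1/1004) + (21 + 37)*(-1/610)) - 2849 = (1261/1004 + 58*(-1/610)) - 2849 = (1261/1004 - 29/305) - 2849 = 355489/306220 - 2849 = -872065291/306220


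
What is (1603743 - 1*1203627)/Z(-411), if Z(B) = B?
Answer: -133372/137 ≈ -973.52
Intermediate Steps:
(1603743 - 1*1203627)/Z(-411) = (1603743 - 1*1203627)/(-411) = (1603743 - 1203627)*(-1/411) = 400116*(-1/411) = -133372/137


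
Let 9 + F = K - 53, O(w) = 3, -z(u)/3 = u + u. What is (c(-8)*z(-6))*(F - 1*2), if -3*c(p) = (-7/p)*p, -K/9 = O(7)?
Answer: -7644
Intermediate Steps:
z(u) = -6*u (z(u) = -3*(u + u) = -6*u)
K = -27 (K = -9*3 = -27)
F = -89 (F = -9 + (-27 - 53) = -9 - 80 = -89)
c(p) = 7/3 (c(p) = -(-7/p)*p/3 = -1/3*(-7) = 7/3)
(c(-8)*z(-6))*(F - 1*2) = (7*(-6*(-6))/3)*(-89 - 1*2) = ((7/3)*36)*(-89 - 2) = 84*(-91) = -7644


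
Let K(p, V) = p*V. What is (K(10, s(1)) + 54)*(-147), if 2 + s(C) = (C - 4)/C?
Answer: -588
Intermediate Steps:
s(C) = -2 + (-4 + C)/C (s(C) = -2 + (C - 4)/C = -2 + (-4 + C)/C)
K(p, V) = V*p
(K(10, s(1)) + 54)*(-147) = (((-4 - 1*1)/1)*10 + 54)*(-147) = ((1*(-4 - 1))*10 + 54)*(-147) = ((1*(-5))*10 + 54)*(-147) = (-5*10 + 54)*(-147) = (-50 + 54)*(-147) = 4*(-147) = -588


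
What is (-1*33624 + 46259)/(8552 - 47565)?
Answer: -12635/39013 ≈ -0.32387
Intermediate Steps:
(-1*33624 + 46259)/(8552 - 47565) = (-33624 + 46259)/(-39013) = 12635*(-1/39013) = -12635/39013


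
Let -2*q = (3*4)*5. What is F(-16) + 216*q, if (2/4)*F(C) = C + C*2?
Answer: -6576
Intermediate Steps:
F(C) = 6*C (F(C) = 2*(C + C*2) = 2*(C + 2*C) = 2*(3*C) = 6*C)
q = -30 (q = -3*4*5/2 = -6*5 = -1/2*60 = -30)
F(-16) + 216*q = 6*(-16) + 216*(-30) = -96 - 6480 = -6576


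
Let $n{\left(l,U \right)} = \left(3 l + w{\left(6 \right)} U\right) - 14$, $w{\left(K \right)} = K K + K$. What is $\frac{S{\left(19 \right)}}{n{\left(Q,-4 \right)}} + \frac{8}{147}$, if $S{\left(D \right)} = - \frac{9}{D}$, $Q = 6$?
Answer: $\frac{26251}{458052} \approx 0.05731$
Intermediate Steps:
$w{\left(K \right)} = K + K^{2}$ ($w{\left(K \right)} = K^{2} + K = K + K^{2}$)
$n{\left(l,U \right)} = -14 + 3 l + 42 U$ ($n{\left(l,U \right)} = \left(3 l + 6 \left(1 + 6\right) U\right) - 14 = \left(3 l + 6 \cdot 7 U\right) - 14 = \left(3 l + 42 U\right) - 14 = -14 + 3 l + 42 U$)
$\frac{S{\left(19 \right)}}{n{\left(Q,-4 \right)}} + \frac{8}{147} = \frac{\left(-9\right) \frac{1}{19}}{-14 + 3 \cdot 6 + 42 \left(-4\right)} + \frac{8}{147} = \frac{\left(-9\right) \frac{1}{19}}{-14 + 18 - 168} + 8 \cdot \frac{1}{147} = - \frac{9}{19 \left(-164\right)} + \frac{8}{147} = \left(- \frac{9}{19}\right) \left(- \frac{1}{164}\right) + \frac{8}{147} = \frac{9}{3116} + \frac{8}{147} = \frac{26251}{458052}$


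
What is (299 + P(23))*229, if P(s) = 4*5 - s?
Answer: 67784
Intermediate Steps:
P(s) = 20 - s
(299 + P(23))*229 = (299 + (20 - 1*23))*229 = (299 + (20 - 23))*229 = (299 - 3)*229 = 296*229 = 67784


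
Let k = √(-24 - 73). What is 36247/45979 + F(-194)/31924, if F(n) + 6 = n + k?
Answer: 286988357/366958399 + I*√97/31924 ≈ 0.78207 + 0.00030851*I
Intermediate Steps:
k = I*√97 (k = √(-97) = I*√97 ≈ 9.8489*I)
F(n) = -6 + n + I*√97 (F(n) = -6 + (n + I*√97) = -6 + n + I*√97)
36247/45979 + F(-194)/31924 = 36247/45979 + (-6 - 194 + I*√97)/31924 = 36247*(1/45979) + (-200 + I*√97)*(1/31924) = 36247/45979 + (-50/7981 + I*√97/31924) = 286988357/366958399 + I*√97/31924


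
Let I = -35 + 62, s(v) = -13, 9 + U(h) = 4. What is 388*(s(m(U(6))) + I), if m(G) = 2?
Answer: 5432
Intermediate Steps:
U(h) = -5 (U(h) = -9 + 4 = -5)
I = 27
388*(s(m(U(6))) + I) = 388*(-13 + 27) = 388*14 = 5432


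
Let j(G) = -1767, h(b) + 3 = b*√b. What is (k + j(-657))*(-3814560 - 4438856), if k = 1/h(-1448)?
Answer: 44276774124938919120/3036027401 - 23901892736*I*√362/3036027401 ≈ 1.4584e+10 - 149.79*I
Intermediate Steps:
h(b) = -3 + b^(3/2) (h(b) = -3 + b*√b = -3 + b^(3/2))
k = 1/(-3 - 2896*I*√362) (k = 1/(-3 + (-1448)^(3/2)) = 1/(-3 - 2896*I*√362) ≈ -9.9e-10 + 1.8149e-5*I)
(k + j(-657))*(-3814560 - 4438856) = (I/(-3*I + 2896*√362) - 1767)*(-3814560 - 4438856) = (-1767 + I/(-3*I + 2896*√362))*(-8253416) = 14583786072 - 8253416*I/(-3*I + 2896*√362)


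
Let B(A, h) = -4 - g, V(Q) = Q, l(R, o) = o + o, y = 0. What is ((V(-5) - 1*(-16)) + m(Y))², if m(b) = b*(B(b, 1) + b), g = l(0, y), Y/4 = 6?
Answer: 241081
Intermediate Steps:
l(R, o) = 2*o
Y = 24 (Y = 4*6 = 24)
g = 0 (g = 2*0 = 0)
B(A, h) = -4 (B(A, h) = -4 - 1*0 = -4 + 0 = -4)
m(b) = b*(-4 + b)
((V(-5) - 1*(-16)) + m(Y))² = ((-5 - 1*(-16)) + 24*(-4 + 24))² = ((-5 + 16) + 24*20)² = (11 + 480)² = 491² = 241081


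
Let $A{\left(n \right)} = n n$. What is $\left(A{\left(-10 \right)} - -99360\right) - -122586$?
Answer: $222046$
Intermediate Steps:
$A{\left(n \right)} = n^{2}$
$\left(A{\left(-10 \right)} - -99360\right) - -122586 = \left(\left(-10\right)^{2} - -99360\right) - -122586 = \left(100 + 99360\right) + 122586 = 99460 + 122586 = 222046$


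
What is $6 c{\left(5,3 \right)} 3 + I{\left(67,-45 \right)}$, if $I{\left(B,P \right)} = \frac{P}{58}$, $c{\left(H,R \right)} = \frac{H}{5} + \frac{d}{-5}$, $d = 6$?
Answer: $- \frac{1269}{290} \approx -4.3759$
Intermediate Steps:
$c{\left(H,R \right)} = - \frac{6}{5} + \frac{H}{5}$ ($c{\left(H,R \right)} = \frac{H}{5} + \frac{6}{-5} = H \frac{1}{5} + 6 \left(- \frac{1}{5}\right) = \frac{H}{5} - \frac{6}{5} = - \frac{6}{5} + \frac{H}{5}$)
$I{\left(B,P \right)} = \frac{P}{58}$ ($I{\left(B,P \right)} = P \frac{1}{58} = \frac{P}{58}$)
$6 c{\left(5,3 \right)} 3 + I{\left(67,-45 \right)} = 6 \left(- \frac{6}{5} + \frac{1}{5} \cdot 5\right) 3 + \frac{1}{58} \left(-45\right) = 6 \left(- \frac{6}{5} + 1\right) 3 - \frac{45}{58} = 6 \left(- \frac{1}{5}\right) 3 - \frac{45}{58} = \left(- \frac{6}{5}\right) 3 - \frac{45}{58} = - \frac{18}{5} - \frac{45}{58} = - \frac{1269}{290}$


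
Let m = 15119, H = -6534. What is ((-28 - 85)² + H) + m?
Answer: 21354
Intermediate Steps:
((-28 - 85)² + H) + m = ((-28 - 85)² - 6534) + 15119 = ((-113)² - 6534) + 15119 = (12769 - 6534) + 15119 = 6235 + 15119 = 21354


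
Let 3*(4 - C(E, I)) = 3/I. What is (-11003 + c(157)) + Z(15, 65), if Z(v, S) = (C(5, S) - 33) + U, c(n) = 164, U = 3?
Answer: -706226/65 ≈ -10865.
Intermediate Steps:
C(E, I) = 4 - 1/I
Z(v, S) = -26 - 1/S (Z(v, S) = ((4 - 1/S) - 33) + 3 = (-29 - 1/S) + 3 = -26 - 1/S)
(-11003 + c(157)) + Z(15, 65) = (-11003 + 164) + (-26 - 1/65) = -10839 + (-26 - 1*1/65) = -10839 + (-26 - 1/65) = -10839 - 1691/65 = -706226/65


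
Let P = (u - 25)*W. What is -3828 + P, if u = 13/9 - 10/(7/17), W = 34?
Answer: -343640/63 ≈ -5454.6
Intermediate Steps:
u = -1439/63 (u = 13*(⅑) - 10/(7*(1/17)) = 13/9 - 10/7/17 = 13/9 - 10*17/7 = 13/9 - 170/7 = -1439/63 ≈ -22.841)
P = -102476/63 (P = (-1439/63 - 25)*34 = -3014/63*34 = -102476/63 ≈ -1626.6)
-3828 + P = -3828 - 102476/63 = -343640/63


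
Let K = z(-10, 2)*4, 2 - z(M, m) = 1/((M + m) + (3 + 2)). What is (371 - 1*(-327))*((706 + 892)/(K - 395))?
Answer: -3346212/1157 ≈ -2892.1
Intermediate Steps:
z(M, m) = 2 - 1/(5 + M + m) (z(M, m) = 2 - 1/((M + m) + (3 + 2)) = 2 - 1/((M + m) + 5) = 2 - 1/(5 + M + m))
K = 28/3 (K = ((9 + 2*(-10) + 2*2)/(5 - 10 + 2))*4 = ((9 - 20 + 4)/(-3))*4 = -1/3*(-7)*4 = (7/3)*4 = 28/3 ≈ 9.3333)
(371 - 1*(-327))*((706 + 892)/(K - 395)) = (371 - 1*(-327))*((706 + 892)/(28/3 - 395)) = (371 + 327)*(1598/(-1157/3)) = 698*(1598*(-3/1157)) = 698*(-4794/1157) = -3346212/1157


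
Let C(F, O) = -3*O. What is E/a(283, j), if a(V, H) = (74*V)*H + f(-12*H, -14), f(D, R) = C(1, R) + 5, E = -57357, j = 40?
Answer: -57357/837727 ≈ -0.068467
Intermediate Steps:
f(D, R) = 5 - 3*R (f(D, R) = -3*R + 5 = 5 - 3*R)
a(V, H) = 47 + 74*H*V (a(V, H) = (74*V)*H + (5 - 3*(-14)) = 74*H*V + (5 + 42) = 74*H*V + 47 = 47 + 74*H*V)
E/a(283, j) = -57357/(47 + 74*40*283) = -57357/(47 + 837680) = -57357/837727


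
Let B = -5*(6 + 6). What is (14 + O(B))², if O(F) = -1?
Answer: 169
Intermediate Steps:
B = -60 (B = -5*12 = -60)
(14 + O(B))² = (14 - 1)² = 13² = 169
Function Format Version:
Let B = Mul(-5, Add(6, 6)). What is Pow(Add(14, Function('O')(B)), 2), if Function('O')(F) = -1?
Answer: 169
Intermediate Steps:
B = -60 (B = Mul(-5, 12) = -60)
Pow(Add(14, Function('O')(B)), 2) = Pow(Add(14, -1), 2) = Pow(13, 2) = 169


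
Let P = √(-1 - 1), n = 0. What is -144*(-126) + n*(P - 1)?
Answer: 18144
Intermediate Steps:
P = I*√2 (P = √(-2) = I*√2 ≈ 1.4142*I)
-144*(-126) + n*(P - 1) = -144*(-126) + 0*(I*√2 - 1) = 18144 + 0*(-1 + I*√2) = 18144 + 0 = 18144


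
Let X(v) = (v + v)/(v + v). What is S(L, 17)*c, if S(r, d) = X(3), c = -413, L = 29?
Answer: -413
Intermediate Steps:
X(v) = 1 (X(v) = (2*v)/((2*v)) = (2*v)*(1/(2*v)) = 1)
S(r, d) = 1
S(L, 17)*c = 1*(-413) = -413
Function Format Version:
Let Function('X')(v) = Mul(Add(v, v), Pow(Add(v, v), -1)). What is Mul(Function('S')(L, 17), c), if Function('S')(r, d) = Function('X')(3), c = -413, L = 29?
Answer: -413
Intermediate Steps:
Function('X')(v) = 1 (Function('X')(v) = Mul(Mul(2, v), Pow(Mul(2, v), -1)) = Mul(Mul(2, v), Mul(Rational(1, 2), Pow(v, -1))) = 1)
Function('S')(r, d) = 1
Mul(Function('S')(L, 17), c) = Mul(1, -413) = -413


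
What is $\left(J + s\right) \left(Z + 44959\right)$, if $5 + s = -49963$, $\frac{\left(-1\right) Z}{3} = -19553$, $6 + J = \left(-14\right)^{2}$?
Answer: $-5157896804$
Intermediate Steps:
$J = 190$ ($J = -6 + \left(-14\right)^{2} = -6 + 196 = 190$)
$Z = 58659$ ($Z = \left(-3\right) \left(-19553\right) = 58659$)
$s = -49968$ ($s = -5 - 49963 = -49968$)
$\left(J + s\right) \left(Z + 44959\right) = \left(190 - 49968\right) \left(58659 + 44959\right) = \left(-49778\right) 103618 = -5157896804$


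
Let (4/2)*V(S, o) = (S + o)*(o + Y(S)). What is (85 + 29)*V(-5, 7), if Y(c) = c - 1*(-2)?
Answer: 456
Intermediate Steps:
Y(c) = 2 + c (Y(c) = c + 2 = 2 + c)
V(S, o) = (S + o)*(2 + S + o)/2 (V(S, o) = ((S + o)*(o + (2 + S)))/2 = ((S + o)*(2 + S + o))/2 = (S + o)*(2 + S + o)/2)
(85 + 29)*V(-5, 7) = (85 + 29)*(-5 + 7 + (1/2)*(-5)**2 + (1/2)*7**2 - 5*7) = 114*(-5 + 7 + (1/2)*25 + (1/2)*49 - 35) = 114*(-5 + 7 + 25/2 + 49/2 - 35) = 114*4 = 456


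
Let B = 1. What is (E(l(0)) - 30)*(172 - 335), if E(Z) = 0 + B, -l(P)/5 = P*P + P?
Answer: 4727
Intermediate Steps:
l(P) = -5*P - 5*P**2 (l(P) = -5*(P*P + P) = -5*(P**2 + P) = -5*(P + P**2) = -5*P - 5*P**2)
E(Z) = 1 (E(Z) = 0 + 1 = 1)
(E(l(0)) - 30)*(172 - 335) = (1 - 30)*(172 - 335) = -29*(-163) = 4727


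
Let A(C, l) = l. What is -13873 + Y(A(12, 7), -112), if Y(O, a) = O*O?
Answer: -13824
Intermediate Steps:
Y(O, a) = O²
-13873 + Y(A(12, 7), -112) = -13873 + 7² = -13873 + 49 = -13824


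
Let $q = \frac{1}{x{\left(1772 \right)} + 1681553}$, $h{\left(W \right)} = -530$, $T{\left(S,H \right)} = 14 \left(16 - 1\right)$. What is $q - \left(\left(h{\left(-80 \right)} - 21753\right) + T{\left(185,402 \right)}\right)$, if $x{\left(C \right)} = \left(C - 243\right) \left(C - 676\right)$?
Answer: $\frac{74106499602}{3357337} \approx 22073.0$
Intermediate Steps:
$T{\left(S,H \right)} = 210$ ($T{\left(S,H \right)} = 14 \cdot 15 = 210$)
$x{\left(C \right)} = \left(-676 + C\right) \left(-243 + C\right)$ ($x{\left(C \right)} = \left(-243 + C\right) \left(-676 + C\right) = \left(-676 + C\right) \left(-243 + C\right)$)
$q = \frac{1}{3357337}$ ($q = \frac{1}{\left(164268 + 1772^{2} - 1628468\right) + 1681553} = \frac{1}{\left(164268 + 3139984 - 1628468\right) + 1681553} = \frac{1}{1675784 + 1681553} = \frac{1}{3357337} \approx 2.9785 \cdot 10^{-7}$)
$q - \left(\left(h{\left(-80 \right)} - 21753\right) + T{\left(185,402 \right)}\right) = \frac{1}{3357337} - \left(\left(-530 - 21753\right) + 210\right) = \frac{1}{3357337} - \left(-22283 + 210\right) = \frac{1}{3357337} - -22073 = \frac{1}{3357337} + 22073 = \frac{74106499602}{3357337}$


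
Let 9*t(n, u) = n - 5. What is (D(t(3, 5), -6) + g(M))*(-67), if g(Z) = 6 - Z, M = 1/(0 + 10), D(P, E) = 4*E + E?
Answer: 16147/10 ≈ 1614.7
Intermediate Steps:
t(n, u) = -5/9 + n/9 (t(n, u) = (n - 5)/9 = (-5 + n)/9 = -5/9 + n/9)
D(P, E) = 5*E
M = 1/10 ≈ 0.10000
(D(t(3, 5), -6) + g(M))*(-67) = (5*(-6) + (6 - 1*1/10))*(-67) = (-30 + (6 - 1/10))*(-67) = (-30 + 59/10)*(-67) = -241/10*(-67) = 16147/10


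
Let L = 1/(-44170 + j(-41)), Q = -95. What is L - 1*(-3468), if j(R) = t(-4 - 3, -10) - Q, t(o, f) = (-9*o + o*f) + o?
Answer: 152415131/43949 ≈ 3468.0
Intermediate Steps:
t(o, f) = -8*o + f*o (t(o, f) = (-9*o + f*o) + o = -8*o + f*o)
j(R) = 221 (j(R) = (-4 - 3)*(-8 - 10) - 1*(-95) = -7*(-18) + 95 = 126 + 95 = 221)
L = -1/43949 (L = 1/(-44170 + 221) = 1/(-43949) = -1/43949 ≈ -2.2754e-5)
L - 1*(-3468) = -1/43949 - 1*(-3468) = -1/43949 + 3468 = 152415131/43949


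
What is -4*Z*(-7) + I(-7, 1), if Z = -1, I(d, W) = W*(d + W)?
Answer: -34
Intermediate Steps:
I(d, W) = W*(W + d)
-4*Z*(-7) + I(-7, 1) = -4*(-1)*(-7) + 1*(1 - 7) = 4*(-7) + 1*(-6) = -28 - 6 = -34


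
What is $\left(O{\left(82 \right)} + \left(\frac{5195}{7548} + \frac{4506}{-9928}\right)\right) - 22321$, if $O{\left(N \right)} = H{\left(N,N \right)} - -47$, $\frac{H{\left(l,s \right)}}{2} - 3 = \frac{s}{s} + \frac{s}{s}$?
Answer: $- \frac{3066855976}{137751} \approx -22264.0$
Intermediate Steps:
$H{\left(l,s \right)} = 10$ ($H{\left(l,s \right)} = 6 + 2 \left(\frac{s}{s} + \frac{s}{s}\right) = 6 + 2 \left(1 + 1\right) = 6 + 2 \cdot 2 = 6 + 4 = 10$)
$O{\left(N \right)} = 57$ ($O{\left(N \right)} = 10 - -47 = 10 + 47 = 57$)
$\left(O{\left(82 \right)} + \left(\frac{5195}{7548} + \frac{4506}{-9928}\right)\right) - 22321 = \left(57 + \left(\frac{5195}{7548} + \frac{4506}{-9928}\right)\right) - 22321 = \left(57 + \left(5195 \cdot \frac{1}{7548} + 4506 \left(- \frac{1}{9928}\right)\right)\right) - 22321 = \left(57 + \left(\frac{5195}{7548} - \frac{2253}{4964}\right)\right) - 22321 = \left(57 + \frac{32288}{137751}\right) - 22321 = \frac{7884095}{137751} - 22321 = - \frac{3066855976}{137751}$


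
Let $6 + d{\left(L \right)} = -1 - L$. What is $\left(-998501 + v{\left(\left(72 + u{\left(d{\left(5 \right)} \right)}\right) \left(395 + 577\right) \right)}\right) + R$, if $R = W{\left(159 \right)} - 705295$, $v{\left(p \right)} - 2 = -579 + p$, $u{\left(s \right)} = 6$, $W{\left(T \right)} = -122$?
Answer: $-1628679$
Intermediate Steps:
$d{\left(L \right)} = -7 - L$ ($d{\left(L \right)} = -6 - \left(1 + L\right) = -7 - L$)
$v{\left(p \right)} = -577 + p$ ($v{\left(p \right)} = 2 + \left(-579 + p\right) = -577 + p$)
$R = -705417$ ($R = -122 - 705295 = -705417$)
$\left(-998501 + v{\left(\left(72 + u{\left(d{\left(5 \right)} \right)}\right) \left(395 + 577\right) \right)}\right) + R = \left(-998501 - \left(577 - \left(72 + 6\right) \left(395 + 577\right)\right)\right) - 705417 = \left(-998501 + \left(-577 + 78 \cdot 972\right)\right) - 705417 = \left(-998501 + \left(-577 + 75816\right)\right) - 705417 = \left(-998501 + 75239\right) - 705417 = -923262 - 705417 = -1628679$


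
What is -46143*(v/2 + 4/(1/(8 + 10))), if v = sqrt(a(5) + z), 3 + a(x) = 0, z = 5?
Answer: -3322296 - 46143*sqrt(2)/2 ≈ -3.3549e+6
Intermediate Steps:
a(x) = -3 (a(x) = -3 + 0 = -3)
v = sqrt(2) (v = sqrt(-3 + 5) = sqrt(2) ≈ 1.4142)
-46143*(v/2 + 4/(1/(8 + 10))) = -46143*(sqrt(2)/2 + 4/(1/(8 + 10))) = -46143*(sqrt(2)*(1/2) + 4/(1/18)) = -46143*(sqrt(2)/2 + 4/(1/18)) = -46143*(sqrt(2)/2 + 4*18) = -46143*(sqrt(2)/2 + 72) = -46143*(72 + sqrt(2)/2) = -3322296 - 46143*sqrt(2)/2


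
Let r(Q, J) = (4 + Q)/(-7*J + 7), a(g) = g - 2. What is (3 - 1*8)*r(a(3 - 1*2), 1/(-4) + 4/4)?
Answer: -60/7 ≈ -8.5714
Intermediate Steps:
a(g) = -2 + g
r(Q, J) = (4 + Q)/(7 - 7*J)
(3 - 1*8)*r(a(3 - 1*2), 1/(-4) + 4/4) = (3 - 1*8)*((-4 - (-2 + (3 - 1*2)))/(7*(-1 + (1/(-4) + 4/4)))) = (3 - 8)*((-4 - (-2 + (3 - 2)))/(7*(-1 + (1*(-¼) + 4*(¼))))) = -5*(-4 - (-2 + 1))/(7*(-1 + (-¼ + 1))) = -5*(-4 - 1*(-1))/(7*(-1 + ¾)) = -5*(-4 + 1)/(7*(-¼)) = -5*(-4)*(-3)/7 = -5*12/7 = -60/7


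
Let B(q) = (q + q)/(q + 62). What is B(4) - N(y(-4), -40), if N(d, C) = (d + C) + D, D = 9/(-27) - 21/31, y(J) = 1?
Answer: 13685/341 ≈ 40.132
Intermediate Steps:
B(q) = 2*q/(62 + q) (B(q) = (2*q)/(62 + q) = 2*q/(62 + q))
D = -94/93 (D = 9*(-1/27) - 21*1/31 = -⅓ - 21/31 = -94/93 ≈ -1.0108)
N(d, C) = -94/93 + C + d (N(d, C) = (d + C) - 94/93 = (C + d) - 94/93 = -94/93 + C + d)
B(4) - N(y(-4), -40) = 2*4/(62 + 4) - (-94/93 - 40 + 1) = 2*4/66 - 1*(-3721/93) = 2*4*(1/66) + 3721/93 = 4/33 + 3721/93 = 13685/341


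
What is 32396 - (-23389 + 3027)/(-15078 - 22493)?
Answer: 1217129754/37571 ≈ 32395.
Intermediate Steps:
32396 - (-23389 + 3027)/(-15078 - 22493) = 32396 - (-20362)/(-37571) = 32396 - (-20362)*(-1)/37571 = 32396 - 1*20362/37571 = 32396 - 20362/37571 = 1217129754/37571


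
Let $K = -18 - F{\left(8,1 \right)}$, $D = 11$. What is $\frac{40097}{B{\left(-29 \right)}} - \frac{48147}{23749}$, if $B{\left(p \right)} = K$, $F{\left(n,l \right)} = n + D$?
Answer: $- \frac{86731372}{79883} \approx -1085.7$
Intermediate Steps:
$F{\left(n,l \right)} = 11 + n$ ($F{\left(n,l \right)} = n + 11 = 11 + n$)
$K = -37$ ($K = -18 - \left(11 + 8\right) = -18 - 19 = -37$)
$B{\left(p \right)} = -37$
$\frac{40097}{B{\left(-29 \right)}} - \frac{48147}{23749} = \frac{40097}{-37} - \frac{48147}{23749} = 40097 \left(- \frac{1}{37}\right) - \frac{4377}{2159} = - \frac{40097}{37} - \frac{4377}{2159} = - \frac{86731372}{79883}$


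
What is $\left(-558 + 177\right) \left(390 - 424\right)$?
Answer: $12954$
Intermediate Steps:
$\left(-558 + 177\right) \left(390 - 424\right) = - 381 \left(390 - 424\right) = \left(-381\right) \left(-34\right) = 12954$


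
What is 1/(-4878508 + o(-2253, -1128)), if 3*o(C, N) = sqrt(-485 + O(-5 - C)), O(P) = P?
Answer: -1070892/5224355189093 - 3*sqrt(1763)/214198562752813 ≈ -2.0498e-7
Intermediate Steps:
o(C, N) = sqrt(-490 - C)/3 (o(C, N) = sqrt(-485 + (-5 - C))/3 = sqrt(-490 - C)/3)
1/(-4878508 + o(-2253, -1128)) = 1/(-4878508 + sqrt(-490 - 1*(-2253))/3) = 1/(-4878508 + sqrt(-490 + 2253)/3) = 1/(-4878508 + sqrt(1763)/3)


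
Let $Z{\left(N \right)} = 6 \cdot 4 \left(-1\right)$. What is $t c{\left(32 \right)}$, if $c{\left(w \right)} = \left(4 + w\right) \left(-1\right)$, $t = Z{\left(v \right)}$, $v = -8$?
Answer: $864$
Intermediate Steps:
$Z{\left(N \right)} = -24$ ($Z{\left(N \right)} = 24 \left(-1\right) = -24$)
$t = -24$
$c{\left(w \right)} = -4 - w$
$t c{\left(32 \right)} = - 24 \left(-4 - 32\right) = \left(-24\right) \left(-36\right) = 864$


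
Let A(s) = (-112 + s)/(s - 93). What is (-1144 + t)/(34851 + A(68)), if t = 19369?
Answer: 455625/871319 ≈ 0.52291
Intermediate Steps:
A(s) = (-112 + s)/(-93 + s)
(-1144 + t)/(34851 + A(68)) = (-1144 + 19369)/(34851 + (-112 + 68)/(-93 + 68)) = 18225/(34851 - 44/(-25)) = 18225/(34851 - 1/25*(-44)) = 18225/(34851 + 44/25) = 18225/(871319/25) = 18225*(25/871319) = 455625/871319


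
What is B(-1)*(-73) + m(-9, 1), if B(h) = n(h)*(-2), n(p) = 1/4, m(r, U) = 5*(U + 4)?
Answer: 123/2 ≈ 61.500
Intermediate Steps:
m(r, U) = 20 + 5*U (m(r, U) = 5*(4 + U) = 20 + 5*U)
n(p) = ¼
B(h) = -½ (B(h) = (¼)*(-2) = -½)
B(-1)*(-73) + m(-9, 1) = -½*(-73) + (20 + 5*1) = 73/2 + (20 + 5) = 73/2 + 25 = 123/2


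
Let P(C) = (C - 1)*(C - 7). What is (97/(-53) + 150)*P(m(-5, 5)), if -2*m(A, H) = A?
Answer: -212031/212 ≈ -1000.1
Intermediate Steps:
m(A, H) = -A/2
P(C) = (-1 + C)*(-7 + C)
(97/(-53) + 150)*P(m(-5, 5)) = (97/(-53) + 150)*(7 + (-½*(-5))² - (-4)*(-5)) = (97*(-1/53) + 150)*(7 + (5/2)² - 8*5/2) = (-97/53 + 150)*(7 + 25/4 - 20) = (7853/53)*(-27/4) = -212031/212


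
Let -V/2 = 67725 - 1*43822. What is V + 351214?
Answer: 303408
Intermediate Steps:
V = -47806 (V = -2*(67725 - 1*43822) = -2*(67725 - 43822) = -2*23903 = -47806)
V + 351214 = -47806 + 351214 = 303408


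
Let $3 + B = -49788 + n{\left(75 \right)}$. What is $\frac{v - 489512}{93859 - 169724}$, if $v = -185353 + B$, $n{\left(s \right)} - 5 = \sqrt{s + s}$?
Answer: $\frac{724651}{75865} - \frac{\sqrt{6}}{15173} \approx 9.5517$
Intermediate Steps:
$n{\left(s \right)} = 5 + \sqrt{2} \sqrt{s}$ ($n{\left(s \right)} = 5 + \sqrt{s + s} = 5 + \sqrt{2 s} = 5 + \sqrt{2} \sqrt{s}$)
$B = -49786 + 5 \sqrt{6}$ ($B = -3 - \left(49783 - \sqrt{2} \sqrt{75}\right) = -3 - \left(49783 - \sqrt{2} \cdot 5 \sqrt{3}\right) = -3 - \left(49783 - 5 \sqrt{6}\right) = -49786 + 5 \sqrt{6} \approx -49774.0$)
$v = -235139 + 5 \sqrt{6}$ ($v = -185353 - \left(49786 - 5 \sqrt{6}\right) = -235139 + 5 \sqrt{6} \approx -2.3513 \cdot 10^{5}$)
$\frac{v - 489512}{93859 - 169724} = \frac{\left(-235139 + 5 \sqrt{6}\right) - 489512}{93859 - 169724} = \frac{-724651 + 5 \sqrt{6}}{-75865} = \left(-724651 + 5 \sqrt{6}\right) \left(- \frac{1}{75865}\right) = \frac{724651}{75865} - \frac{\sqrt{6}}{15173}$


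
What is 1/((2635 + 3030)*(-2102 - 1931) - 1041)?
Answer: -1/22847986 ≈ -4.3768e-8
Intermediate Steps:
1/((2635 + 3030)*(-2102 - 1931) - 1041) = 1/(5665*(-4033) - 1041) = 1/(-22846945 - 1041) = 1/(-22847986) = -1/22847986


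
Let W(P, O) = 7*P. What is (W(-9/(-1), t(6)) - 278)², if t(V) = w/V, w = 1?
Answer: 46225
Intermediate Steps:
t(V) = 1/V
(W(-9/(-1), t(6)) - 278)² = (7*(-9/(-1)) - 278)² = (7*(-9*(-1)) - 278)² = (7*9 - 278)² = (63 - 278)² = (-215)² = 46225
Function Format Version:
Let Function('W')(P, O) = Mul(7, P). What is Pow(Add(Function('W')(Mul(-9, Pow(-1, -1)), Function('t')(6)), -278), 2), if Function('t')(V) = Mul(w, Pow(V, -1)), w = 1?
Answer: 46225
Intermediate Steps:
Function('t')(V) = Pow(V, -1) (Function('t')(V) = Mul(1, Pow(V, -1)) = Pow(V, -1))
Pow(Add(Function('W')(Mul(-9, Pow(-1, -1)), Function('t')(6)), -278), 2) = Pow(Add(Mul(7, Mul(-9, Pow(-1, -1))), -278), 2) = Pow(Add(Mul(7, Mul(-9, -1)), -278), 2) = Pow(Add(Mul(7, 9), -278), 2) = Pow(Add(63, -278), 2) = Pow(-215, 2) = 46225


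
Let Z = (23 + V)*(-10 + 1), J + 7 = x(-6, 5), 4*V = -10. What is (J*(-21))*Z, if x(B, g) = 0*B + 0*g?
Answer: -54243/2 ≈ -27122.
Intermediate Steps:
V = -5/2 (V = (¼)*(-10) = -5/2 ≈ -2.5000)
x(B, g) = 0 (x(B, g) = 0 + 0 = 0)
J = -7 (J = -7 + 0 = -7)
Z = -369/2 (Z = (23 - 5/2)*(-10 + 1) = (41/2)*(-9) = -369/2 ≈ -184.50)
(J*(-21))*Z = -7*(-21)*(-369/2) = 147*(-369/2) = -54243/2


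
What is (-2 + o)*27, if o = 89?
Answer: 2349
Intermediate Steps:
(-2 + o)*27 = (-2 + 89)*27 = 87*27 = 2349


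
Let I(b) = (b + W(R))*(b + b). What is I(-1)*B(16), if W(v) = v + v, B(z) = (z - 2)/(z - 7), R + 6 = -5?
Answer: 644/9 ≈ 71.556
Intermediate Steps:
R = -11 (R = -6 - 5 = -11)
B(z) = (-2 + z)/(-7 + z)
W(v) = 2*v
I(b) = 2*b*(-22 + b) (I(b) = (b + 2*(-11))*(b + b) = (b - 22)*(2*b) = (-22 + b)*(2*b) = 2*b*(-22 + b))
I(-1)*B(16) = (2*(-1)*(-22 - 1))*((-2 + 16)/(-7 + 16)) = (2*(-1)*(-23))*(14/9) = 46*((⅑)*14) = 46*(14/9) = 644/9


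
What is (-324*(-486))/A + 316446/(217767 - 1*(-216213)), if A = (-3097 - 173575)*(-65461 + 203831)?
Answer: 16116257693089/22102334357640 ≈ 0.72917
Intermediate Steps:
A = -24446104640 (A = -176672*138370 = -24446104640)
(-324*(-486))/A + 316446/(217767 - 1*(-216213)) = -324*(-486)/(-24446104640) + 316446/(217767 - 1*(-216213)) = 157464*(-1/24446104640) + 316446/(217767 + 216213) = -19683/3055763080 + 316446/433980 = -19683/3055763080 + 316446*(1/433980) = -19683/3055763080 + 52741/72330 = 16116257693089/22102334357640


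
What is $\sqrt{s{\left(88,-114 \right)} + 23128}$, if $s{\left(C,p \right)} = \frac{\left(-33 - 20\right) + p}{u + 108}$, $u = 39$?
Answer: $\frac{\sqrt{10198947}}{21} \approx 152.08$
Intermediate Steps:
$s{\left(C,p \right)} = - \frac{53}{147} + \frac{p}{147}$ ($s{\left(C,p \right)} = \frac{\left(-33 - 20\right) + p}{39 + 108} = \frac{-53 + p}{147} = \left(-53 + p\right) \frac{1}{147} = - \frac{53}{147} + \frac{p}{147}$)
$\sqrt{s{\left(88,-114 \right)} + 23128} = \sqrt{\left(- \frac{53}{147} + \frac{1}{147} \left(-114\right)\right) + 23128} = \sqrt{\left(- \frac{53}{147} - \frac{38}{49}\right) + 23128} = \sqrt{- \frac{167}{147} + 23128} = \sqrt{\frac{3399649}{147}} = \frac{\sqrt{10198947}}{21}$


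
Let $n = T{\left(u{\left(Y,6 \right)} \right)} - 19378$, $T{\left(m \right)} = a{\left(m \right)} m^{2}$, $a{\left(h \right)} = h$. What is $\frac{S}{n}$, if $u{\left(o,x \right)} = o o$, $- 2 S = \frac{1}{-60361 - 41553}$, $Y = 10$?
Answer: $\frac{1}{199878221016} \approx 5.003 \cdot 10^{-12}$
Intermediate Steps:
$S = \frac{1}{203828}$ ($S = - \frac{1}{2 \left(-60361 - 41553\right)} = - \frac{1}{2 \left(-101914\right)} = \left(- \frac{1}{2}\right) \left(- \frac{1}{101914}\right) = \frac{1}{203828} \approx 4.9061 \cdot 10^{-6}$)
$u{\left(o,x \right)} = o^{2}$
$T{\left(m \right)} = m^{3}$ ($T{\left(m \right)} = m m^{2} = m^{3}$)
$n = 980622$ ($n = \left(10^{2}\right)^{3} - 19378 = 100^{3} - 19378 = 1000000 - 19378 = 980622$)
$\frac{S}{n} = \frac{1}{203828 \cdot 980622} = \frac{1}{203828} \cdot \frac{1}{980622} = \frac{1}{199878221016}$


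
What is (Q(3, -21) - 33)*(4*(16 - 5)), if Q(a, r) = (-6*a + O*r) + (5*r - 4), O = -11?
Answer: 3124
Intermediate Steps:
Q(a, r) = -4 - 6*a - 6*r (Q(a, r) = (-6*a - 11*r) + (5*r - 4) = (-11*r - 6*a) + (-4 + 5*r) = -4 - 6*a - 6*r)
(Q(3, -21) - 33)*(4*(16 - 5)) = ((-4 - 6*3 - 6*(-21)) - 33)*(4*(16 - 5)) = ((-4 - 18 + 126) - 33)*(4*11) = (104 - 33)*44 = 71*44 = 3124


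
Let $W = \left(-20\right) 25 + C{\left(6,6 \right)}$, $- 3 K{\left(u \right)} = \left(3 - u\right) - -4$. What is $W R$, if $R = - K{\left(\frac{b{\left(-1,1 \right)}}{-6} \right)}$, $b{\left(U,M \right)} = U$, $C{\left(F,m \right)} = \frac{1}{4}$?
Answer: $- \frac{81959}{72} \approx -1138.3$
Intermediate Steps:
$C{\left(F,m \right)} = \frac{1}{4}$
$K{\left(u \right)} = - \frac{7}{3} + \frac{u}{3}$ ($K{\left(u \right)} = - \frac{\left(3 - u\right) - -4}{3} = - \frac{\left(3 - u\right) + 4}{3} = - \frac{7 - u}{3} = - \frac{7}{3} + \frac{u}{3}$)
$W = - \frac{1999}{4}$ ($W = \left(-20\right) 25 + \frac{1}{4} = -500 + \frac{1}{4} = - \frac{1999}{4} \approx -499.75$)
$R = \frac{41}{18}$ ($R = - (- \frac{7}{3} + \frac{\left(-1\right) \frac{1}{-6}}{3}) = - (- \frac{7}{3} + \frac{\left(-1\right) \left(- \frac{1}{6}\right)}{3}) = - (- \frac{7}{3} + \frac{1}{3} \cdot \frac{1}{6}) = - (- \frac{7}{3} + \frac{1}{18}) = \left(-1\right) \left(- \frac{41}{18}\right) = \frac{41}{18} \approx 2.2778$)
$W R = \left(- \frac{1999}{4}\right) \frac{41}{18} = - \frac{81959}{72}$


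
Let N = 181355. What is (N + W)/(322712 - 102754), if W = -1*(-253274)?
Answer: 434629/219958 ≈ 1.9760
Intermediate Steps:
W = 253274
(N + W)/(322712 - 102754) = (181355 + 253274)/(322712 - 102754) = 434629/219958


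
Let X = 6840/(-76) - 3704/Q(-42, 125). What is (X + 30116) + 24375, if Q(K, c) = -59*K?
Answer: 67400987/1239 ≈ 54400.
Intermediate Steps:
X = -113362/1239 (X = 6840/(-76) - 3704/((-59*(-42))) = 6840*(-1/76) - 3704/2478 = -90 - 3704*1/2478 = -90 - 1852/1239 = -113362/1239 ≈ -91.495)
(X + 30116) + 24375 = (-113362/1239 + 30116) + 24375 = 37200362/1239 + 24375 = 67400987/1239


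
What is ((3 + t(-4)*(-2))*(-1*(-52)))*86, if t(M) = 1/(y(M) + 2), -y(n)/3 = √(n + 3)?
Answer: 12040 - 2064*I ≈ 12040.0 - 2064.0*I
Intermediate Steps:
y(n) = -3*√(3 + n) (y(n) = -3*√(n + 3) = -3*√(3 + n))
t(M) = 1/(2 - 3*√(3 + M)) (t(M) = 1/(-3*√(3 + M) + 2) = 1/(2 - 3*√(3 + M)))
((3 + t(-4)*(-2))*(-1*(-52)))*86 = ((3 - 1/(-2 + 3*√(3 - 4))*(-2))*(-1*(-52)))*86 = ((3 - 1/(-2 + 3*√(-1))*(-2))*52)*86 = ((3 - 1/(-2 + 3*I)*(-2))*52)*86 = ((3 - (-2 - 3*I)/13*(-2))*52)*86 = ((3 + 2*(-2 - 3*I)/13)*52)*86 = (156 + 8*(-2 - 3*I))*86 = 13416 + 688*(-2 - 3*I)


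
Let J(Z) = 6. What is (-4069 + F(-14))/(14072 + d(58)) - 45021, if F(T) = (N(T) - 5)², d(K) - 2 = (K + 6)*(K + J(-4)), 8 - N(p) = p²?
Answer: -1035441/23 ≈ -45019.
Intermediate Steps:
N(p) = 8 - p²
d(K) = 2 + (6 + K)² (d(K) = 2 + (K + 6)*(K + 6) = 2 + (6 + K)*(6 + K) = 2 + (6 + K)²)
F(T) = (3 - T²)² (F(T) = ((8 - T²) - 5)² = (3 - T²)²)
(-4069 + F(-14))/(14072 + d(58)) - 45021 = (-4069 + (-3 + (-14)²)²)/(14072 + (38 + 58² + 12*58)) - 45021 = (-4069 + (-3 + 196)²)/(14072 + (38 + 3364 + 696)) - 45021 = (-4069 + 193²)/(14072 + 4098) - 45021 = (-4069 + 37249)/18170 - 45021 = 33180*(1/18170) - 45021 = 42/23 - 45021 = -1035441/23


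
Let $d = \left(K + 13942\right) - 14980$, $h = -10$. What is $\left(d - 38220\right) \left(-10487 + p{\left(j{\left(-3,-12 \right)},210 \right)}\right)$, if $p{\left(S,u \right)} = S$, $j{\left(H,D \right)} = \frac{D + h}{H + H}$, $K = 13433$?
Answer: $\frac{812196250}{3} \approx 2.7073 \cdot 10^{8}$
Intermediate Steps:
$j{\left(H,D \right)} = \frac{-10 + D}{2 H}$ ($j{\left(H,D \right)} = \frac{D - 10}{H + H} = \frac{-10 + D}{2 H}$)
$d = 12395$ ($d = \left(13433 + 13942\right) - 14980 = 27375 - 14980 = 12395$)
$\left(d - 38220\right) \left(-10487 + p{\left(j{\left(-3,-12 \right)},210 \right)}\right) = \left(12395 - 38220\right) \left(-10487 + \frac{-10 - 12}{2 \left(-3\right)}\right) = - 25825 \left(-10487 + \frac{1}{2} \left(- \frac{1}{3}\right) \left(-22\right)\right) = - 25825 \left(-10487 + \frac{11}{3}\right) = \left(-25825\right) \left(- \frac{31450}{3}\right) = \frac{812196250}{3}$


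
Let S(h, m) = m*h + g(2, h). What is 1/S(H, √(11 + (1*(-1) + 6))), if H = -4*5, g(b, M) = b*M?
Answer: -1/120 ≈ -0.0083333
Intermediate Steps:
g(b, M) = M*b
H = -20
S(h, m) = 2*h + h*m (S(h, m) = m*h + h*2 = h*m + 2*h = 2*h + h*m)
1/S(H, √(11 + (1*(-1) + 6))) = 1/(-20*(2 + √(11 + (1*(-1) + 6)))) = 1/(-20*(2 + √(11 + (-1 + 6)))) = 1/(-20*(2 + √(11 + 5))) = 1/(-20*(2 + √16)) = 1/(-20*(2 + 4)) = 1/(-20*6) = 1/(-120) = -1/120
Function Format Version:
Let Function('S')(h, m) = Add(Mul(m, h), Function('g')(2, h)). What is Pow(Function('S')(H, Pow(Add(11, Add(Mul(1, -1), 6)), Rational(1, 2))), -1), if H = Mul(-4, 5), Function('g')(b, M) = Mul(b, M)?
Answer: Rational(-1, 120) ≈ -0.0083333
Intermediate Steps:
Function('g')(b, M) = Mul(M, b)
H = -20
Function('S')(h, m) = Add(Mul(2, h), Mul(h, m)) (Function('S')(h, m) = Add(Mul(m, h), Mul(h, 2)) = Add(Mul(h, m), Mul(2, h)) = Add(Mul(2, h), Mul(h, m)))
Pow(Function('S')(H, Pow(Add(11, Add(Mul(1, -1), 6)), Rational(1, 2))), -1) = Pow(Mul(-20, Add(2, Pow(Add(11, Add(Mul(1, -1), 6)), Rational(1, 2)))), -1) = Pow(Mul(-20, Add(2, Pow(Add(11, Add(-1, 6)), Rational(1, 2)))), -1) = Pow(Mul(-20, Add(2, Pow(Add(11, 5), Rational(1, 2)))), -1) = Pow(Mul(-20, Add(2, Pow(16, Rational(1, 2)))), -1) = Pow(Mul(-20, Add(2, 4)), -1) = Pow(Mul(-20, 6), -1) = Pow(-120, -1) = Rational(-1, 120)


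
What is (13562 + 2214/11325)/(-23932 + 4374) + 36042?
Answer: 1330490961806/36915725 ≈ 36041.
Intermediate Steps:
(13562 + 2214/11325)/(-23932 + 4374) + 36042 = (13562 + 2214*(1/11325))/(-19558) + 36042 = (13562 + 738/3775)*(-1/19558) + 36042 = (51197288/3775)*(-1/19558) + 36042 = -25598644/36915725 + 36042 = 1330490961806/36915725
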